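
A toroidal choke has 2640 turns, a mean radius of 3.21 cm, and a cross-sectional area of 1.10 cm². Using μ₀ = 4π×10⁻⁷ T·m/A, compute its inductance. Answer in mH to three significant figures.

For a thin toroid, L = μ₀N²A/(2πR).
L = (4π×10⁻⁷)(2640)²(1.100×10^-4) / (2π×3.210×10^-2 m) = 4.777×10^-3 H.

L ≈ 4.78 mH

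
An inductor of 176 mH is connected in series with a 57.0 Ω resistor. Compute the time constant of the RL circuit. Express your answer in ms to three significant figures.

τ = L/R = (0.176 H)/(57.0 Ω) = 3.088×10^-3 s.

τ ≈ 3.09 ms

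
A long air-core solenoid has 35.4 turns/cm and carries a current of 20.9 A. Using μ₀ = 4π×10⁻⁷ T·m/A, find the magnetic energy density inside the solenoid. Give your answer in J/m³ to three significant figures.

u ≈ 3440 J/m³

B = μ₀nI = (4π×10⁻⁷)(3.540×10^3)(20.9) = 9.297×10^-2 T.
u = B²/(2μ₀) = (9.297×10^-2)²/(2×4π×10⁻⁷) = 3.439×10^3 J/m³.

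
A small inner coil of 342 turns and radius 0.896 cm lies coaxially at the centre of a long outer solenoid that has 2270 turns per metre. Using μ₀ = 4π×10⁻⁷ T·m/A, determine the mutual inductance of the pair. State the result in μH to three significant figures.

The outer solenoid produces a uniform field B₁ = μ₀n₁I₁ across the inner coil,
so the flux linkage is N₂Φ = N₂B₁A₂ = μ₀n₁N₂A₂·I₁, giving M = μ₀n₁N₂A₂.
A₂ = πr² = π(8.960×10^-3 m)² = 2.522×10^-4 m².
M = (4π×10⁻⁷)(2270)(342)(2.522×10^-4) = 2.461×10^-4 H.

M ≈ 246 μH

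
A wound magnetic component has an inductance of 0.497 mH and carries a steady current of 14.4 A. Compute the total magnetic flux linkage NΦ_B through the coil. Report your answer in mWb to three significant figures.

From L = NΦ_B/I, the flux linkage is NΦ_B = LI.
NΦ_B = (4.970×10^-4 H)(14.4 A) = 7.157×10^-3 Wb.

NΦ_B ≈ 7.16 mWb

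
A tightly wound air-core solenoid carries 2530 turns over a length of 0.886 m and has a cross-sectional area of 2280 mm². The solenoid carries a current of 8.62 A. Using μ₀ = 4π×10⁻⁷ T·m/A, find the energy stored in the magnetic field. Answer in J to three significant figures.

U ≈ 0.769 J

A = 2280 mm² = 2.280×10^-3 m².
L = μ₀N²A/ℓ = (4π×10⁻⁷)(2530)²(2.280×10^-3)/(0.886) = 2.070×10^-2 H.
U = ½LI² = ½(2.070×10^-2)(8.62)² = 0.769 J.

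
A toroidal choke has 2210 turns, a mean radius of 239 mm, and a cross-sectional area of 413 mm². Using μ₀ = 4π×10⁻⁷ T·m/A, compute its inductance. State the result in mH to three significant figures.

L ≈ 1.69 mH

For a thin toroid, L = μ₀N²A/(2πR).
L = (4π×10⁻⁷)(2210)²(4.130×10^-4) / (2π×0.239 m) = 1.688×10^-3 H.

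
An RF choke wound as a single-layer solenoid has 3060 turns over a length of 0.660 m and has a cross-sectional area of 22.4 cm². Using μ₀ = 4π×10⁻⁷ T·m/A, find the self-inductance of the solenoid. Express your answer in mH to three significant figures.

L ≈ 39.9 mH

A = 22.4 cm² = 2.240×10^-3 m².
For a long solenoid, L = μ₀N²A/ℓ.
L = (4π×10⁻⁷)(3060)²(2.240×10^-3)/(0.66 m) = 3.994×10^-2 H.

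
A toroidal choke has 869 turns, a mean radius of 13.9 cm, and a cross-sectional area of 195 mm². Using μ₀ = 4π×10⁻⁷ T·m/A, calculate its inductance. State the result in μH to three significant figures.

L ≈ 212 μH

For a thin toroid, L = μ₀N²A/(2πR).
L = (4π×10⁻⁷)(869)²(1.950×10^-4) / (2π×0.139 m) = 2.119×10^-4 H.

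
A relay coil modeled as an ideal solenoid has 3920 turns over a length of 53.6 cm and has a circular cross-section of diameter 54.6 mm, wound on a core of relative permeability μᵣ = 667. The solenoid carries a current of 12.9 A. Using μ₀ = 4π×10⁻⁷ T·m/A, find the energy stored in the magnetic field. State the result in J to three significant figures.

U ≈ 4680 J

A = π(d/2)² = π(2.730×10^-2 m)² = 2.341×10^-3 m².
L = μ₀μᵣN²A/ℓ = (4π×10⁻⁷)(667)(3920)²(2.341×10^-3)/(0.536) = 56.26 H.
U = ½LI² = ½(56.26)(12.9)² = 4.681×10^3 J.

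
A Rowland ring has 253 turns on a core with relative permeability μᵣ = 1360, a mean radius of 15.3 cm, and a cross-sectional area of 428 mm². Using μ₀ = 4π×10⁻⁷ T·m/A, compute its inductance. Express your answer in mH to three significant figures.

L ≈ 48.7 mH

For a thin toroid, L = μ₀μᵣN²A/(2πR).
L = (4π×10⁻⁷)(1360)(253)²(4.280×10^-4) / (2π×0.153 m) = 4.870×10^-2 H.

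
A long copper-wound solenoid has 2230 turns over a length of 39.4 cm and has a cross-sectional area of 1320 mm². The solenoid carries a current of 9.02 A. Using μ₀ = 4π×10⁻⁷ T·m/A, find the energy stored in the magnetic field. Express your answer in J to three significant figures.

U ≈ 0.852 J

A = 1320 mm² = 1.320×10^-3 m².
L = μ₀N²A/ℓ = (4π×10⁻⁷)(2230)²(1.320×10^-3)/(0.394) = 2.094×10^-2 H.
U = ½LI² = ½(2.094×10^-2)(9.02)² = 0.8517 J.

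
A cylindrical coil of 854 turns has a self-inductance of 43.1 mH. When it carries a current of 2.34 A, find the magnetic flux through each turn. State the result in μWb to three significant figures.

From L = NΦ_B/I, the flux per turn is Φ_B = LI/N.
Φ_B = (4.310×10^-2 H)(2.34 A)/854 = 1.181×10^-4 Wb.

Φ_B ≈ 118 μWb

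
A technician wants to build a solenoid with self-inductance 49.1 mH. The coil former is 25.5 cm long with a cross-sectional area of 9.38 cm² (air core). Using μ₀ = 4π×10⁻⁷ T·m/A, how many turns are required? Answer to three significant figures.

N ≈ 3260 turns

A = 9.38 cm² = 9.380×10^-4 m².
From L = μ₀N²A/ℓ, N = √(Lℓ / (μ₀A)).
N = √[(4.910×10^-2)(0.255) / ((4π×10⁻⁷)×9.380×10^-4)] = √(1.062×10^7) ≈ 3259.2.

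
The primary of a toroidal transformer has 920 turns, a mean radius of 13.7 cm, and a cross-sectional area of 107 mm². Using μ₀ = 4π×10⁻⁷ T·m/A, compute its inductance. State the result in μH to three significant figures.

L ≈ 132 μH

For a thin toroid, L = μ₀N²A/(2πR).
L = (4π×10⁻⁷)(920)²(1.070×10^-4) / (2π×0.137 m) = 1.322×10^-4 H.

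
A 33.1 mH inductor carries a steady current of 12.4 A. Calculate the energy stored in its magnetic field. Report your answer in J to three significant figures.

U ≈ 2.54 J

Stored magnetic energy: U = ½LI².
U = ½(3.310×10^-2 H)(12.4 A)² = 2.5447 J.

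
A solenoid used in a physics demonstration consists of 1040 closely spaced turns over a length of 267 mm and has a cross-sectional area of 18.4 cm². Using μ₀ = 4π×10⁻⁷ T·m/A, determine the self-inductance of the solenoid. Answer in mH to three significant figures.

L ≈ 9.37 mH

A = 18.4 cm² = 1.840×10^-3 m².
For a long solenoid, L = μ₀N²A/ℓ.
L = (4π×10⁻⁷)(1040)²(1.840×10^-3)/(0.267 m) = 9.367×10^-3 H.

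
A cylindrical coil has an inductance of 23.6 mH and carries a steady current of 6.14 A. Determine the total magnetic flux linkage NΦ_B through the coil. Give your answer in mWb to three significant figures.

From L = NΦ_B/I, the flux linkage is NΦ_B = LI.
NΦ_B = (2.360×10^-2 H)(6.14 A) = 0.1449 Wb.

NΦ_B ≈ 145 mWb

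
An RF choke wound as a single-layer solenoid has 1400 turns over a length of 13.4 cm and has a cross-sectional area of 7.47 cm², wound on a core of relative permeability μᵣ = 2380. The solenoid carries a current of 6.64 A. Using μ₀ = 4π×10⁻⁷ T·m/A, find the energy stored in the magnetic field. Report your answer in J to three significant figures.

U ≈ 720 J

A = 7.47 cm² = 7.470×10^-4 m².
L = μ₀μᵣN²A/ℓ = (4π×10⁻⁷)(2380)(1400)²(7.470×10^-4)/(0.134) = 32.68 H.
U = ½LI² = ½(32.68)(6.64)² = 720.4 J.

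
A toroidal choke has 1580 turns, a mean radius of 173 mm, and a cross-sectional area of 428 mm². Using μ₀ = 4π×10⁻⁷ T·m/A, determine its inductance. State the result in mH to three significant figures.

L ≈ 1.24 mH

For a thin toroid, L = μ₀N²A/(2πR).
L = (4π×10⁻⁷)(1580)²(4.280×10^-4) / (2π×0.173 m) = 1.235×10^-3 H.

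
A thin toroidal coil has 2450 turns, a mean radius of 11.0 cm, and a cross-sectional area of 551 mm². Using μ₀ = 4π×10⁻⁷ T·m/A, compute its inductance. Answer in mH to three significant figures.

For a thin toroid, L = μ₀N²A/(2πR).
L = (4π×10⁻⁷)(2450)²(5.510×10^-4) / (2π×0.11 m) = 6.013×10^-3 H.

L ≈ 6.01 mH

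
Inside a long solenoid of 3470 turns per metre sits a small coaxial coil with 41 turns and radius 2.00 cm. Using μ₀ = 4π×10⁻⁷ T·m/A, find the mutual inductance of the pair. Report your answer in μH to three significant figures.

The outer solenoid produces a uniform field B₁ = μ₀n₁I₁ across the inner coil,
so the flux linkage is N₂Φ = N₂B₁A₂ = μ₀n₁N₂A₂·I₁, giving M = μ₀n₁N₂A₂.
A₂ = πr² = π(2.000×10^-2 m)² = 1.257×10^-3 m².
M = (4π×10⁻⁷)(3470)(41)(1.257×10^-3) = 2.247×10^-4 H.

M ≈ 225 μH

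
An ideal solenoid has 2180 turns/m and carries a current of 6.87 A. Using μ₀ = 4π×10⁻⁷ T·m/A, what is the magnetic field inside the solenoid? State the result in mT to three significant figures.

Inside a long solenoid, B = μ₀nI.
B = (4π×10⁻⁷)(2.180×10^3 m⁻¹)(6.87 A) = 1.882×10^-2 T.

B ≈ 18.8 mT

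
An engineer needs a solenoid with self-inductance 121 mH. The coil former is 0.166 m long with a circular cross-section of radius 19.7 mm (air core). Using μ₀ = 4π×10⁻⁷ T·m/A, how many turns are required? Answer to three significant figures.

N ≈ 3620 turns

A = πr² = π(1.970×10^-2 m)² = 1.219×10^-3 m².
From L = μ₀N²A/ℓ, N = √(Lℓ / (μ₀A)).
N = √[(0.121)(0.166) / ((4π×10⁻⁷)×1.219×10^-3)] = √(1.311×10^7) ≈ 3620.8.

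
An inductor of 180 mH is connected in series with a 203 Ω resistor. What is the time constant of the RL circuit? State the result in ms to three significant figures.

τ = L/R = (0.18 H)/(203 Ω) = 8.867×10^-4 s.

τ ≈ 0.887 ms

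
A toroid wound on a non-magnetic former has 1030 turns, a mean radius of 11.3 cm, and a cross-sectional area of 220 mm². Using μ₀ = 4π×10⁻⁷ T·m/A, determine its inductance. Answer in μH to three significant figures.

L ≈ 413 μH

For a thin toroid, L = μ₀N²A/(2πR).
L = (4π×10⁻⁷)(1030)²(2.200×10^-4) / (2π×0.113 m) = 4.131×10^-4 H.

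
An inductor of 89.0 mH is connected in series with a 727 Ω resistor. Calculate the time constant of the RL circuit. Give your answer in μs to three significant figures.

τ ≈ 122 μs

τ = L/R = (8.900×10^-2 H)/(727 Ω) = 1.224×10^-4 s.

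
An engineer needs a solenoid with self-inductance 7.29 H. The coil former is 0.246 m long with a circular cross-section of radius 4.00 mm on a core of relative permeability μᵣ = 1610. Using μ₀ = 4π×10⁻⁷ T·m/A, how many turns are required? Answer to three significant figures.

N ≈ 4200 turns

A = πr² = π(4.000×10^-3 m)² = 5.027×10^-5 m².
From L = μ₀μᵣN²A/ℓ, N = √(Lℓ / (μ₀μᵣA)).
N = √[(7.29)(0.246) / ((4π×10⁻⁷)(1610)×5.027×10^-5)] = √(1.763×10^7) ≈ 4199.3.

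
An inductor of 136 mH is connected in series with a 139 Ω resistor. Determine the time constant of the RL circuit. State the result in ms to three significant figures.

τ = L/R = (0.136 H)/(139 Ω) = 9.784×10^-4 s.

τ ≈ 0.978 ms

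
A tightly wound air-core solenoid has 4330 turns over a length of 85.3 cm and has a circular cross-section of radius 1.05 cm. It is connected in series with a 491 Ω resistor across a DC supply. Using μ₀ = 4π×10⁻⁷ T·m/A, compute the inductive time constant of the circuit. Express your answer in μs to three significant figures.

A = πr² = π(1.050×10^-2 m)² = 3.464×10^-4 m².
L = μ₀N²A/ℓ = (4π×10⁻⁷)(4330)²(3.464×10^-4)/(0.853) = 9.567×10^-3 H.
τ = L/R = (9.567×10^-3)/(491) = 1.948×10^-5 s.

τ ≈ 19.5 μs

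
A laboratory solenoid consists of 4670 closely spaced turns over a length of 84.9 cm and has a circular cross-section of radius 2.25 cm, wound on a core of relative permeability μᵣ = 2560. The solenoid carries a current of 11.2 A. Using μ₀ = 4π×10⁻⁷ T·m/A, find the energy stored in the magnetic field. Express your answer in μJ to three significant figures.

A = πr² = π(2.250×10^-2 m)² = 1.590×10^-3 m².
L = μ₀μᵣN²A/ℓ = (4π×10⁻⁷)(2560)(4670)²(1.590×10^-3)/(0.849) = 131.4 H.
U = ½LI² = ½(131.4)(11.2)² = 8.243×10^3 J.

U ≈ 8240000000 μJ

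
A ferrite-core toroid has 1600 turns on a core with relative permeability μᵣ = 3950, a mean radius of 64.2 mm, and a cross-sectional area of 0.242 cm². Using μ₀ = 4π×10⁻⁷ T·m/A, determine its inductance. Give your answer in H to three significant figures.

L ≈ 0.762 H

For a thin toroid, L = μ₀μᵣN²A/(2πR).
L = (4π×10⁻⁷)(3950)(1600)²(2.420×10^-5) / (2π×6.420×10^-2 m) = 0.7623 H.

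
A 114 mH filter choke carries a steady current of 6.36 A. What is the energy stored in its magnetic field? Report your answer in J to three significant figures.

U ≈ 2.31 J

Stored magnetic energy: U = ½LI².
U = ½(0.114 H)(6.36 A)² = 2.306 J.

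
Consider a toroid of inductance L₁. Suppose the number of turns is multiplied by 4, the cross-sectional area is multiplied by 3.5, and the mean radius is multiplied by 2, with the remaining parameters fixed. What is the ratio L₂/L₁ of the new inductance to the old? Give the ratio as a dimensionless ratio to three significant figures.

For a toroid, L ∝ μᵣN²A/R.
L₂/L₁ = (4)^2 × (3.5) × (2)^-1 = 28.0.

L₂/L₁ = 28.0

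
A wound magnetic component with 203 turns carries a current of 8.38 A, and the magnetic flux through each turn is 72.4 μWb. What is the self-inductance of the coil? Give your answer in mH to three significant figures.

L ≈ 1.75 mH

Self-inductance is defined by L = NΦ_B/I (flux linkage over current).
L = (203)(7.240×10^-5 Wb)/(8.38 A) = 1.754×10^-3 H.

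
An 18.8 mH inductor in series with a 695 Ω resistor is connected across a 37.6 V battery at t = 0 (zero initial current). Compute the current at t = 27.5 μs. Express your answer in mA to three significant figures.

τ = L/R = 1.880×10^-2/695 = 2.705×10^-5 s; final current I_∞ = ε/R = 37.6/695 = 5.410×10^-2 A.
I(t) = I_∞(1 − e^(−t/τ)) with t/τ = 1.017.
I = (5.410×10^-2)(1 − e^(−1.017)) = 3.453×10^-2 A.

I ≈ 34.5 mA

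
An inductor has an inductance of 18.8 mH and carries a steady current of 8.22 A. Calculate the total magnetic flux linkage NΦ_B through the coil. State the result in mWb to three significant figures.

From L = NΦ_B/I, the flux linkage is NΦ_B = LI.
NΦ_B = (1.880×10^-2 H)(8.22 A) = 0.1545 Wb.

NΦ_B ≈ 155 mWb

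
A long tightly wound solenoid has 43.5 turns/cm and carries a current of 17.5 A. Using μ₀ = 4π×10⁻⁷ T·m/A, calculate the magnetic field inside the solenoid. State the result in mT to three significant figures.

B ≈ 95.7 mT

Inside a long solenoid, B = μ₀nI.
B = (4π×10⁻⁷)(4.350×10^3 m⁻¹)(17.5 A) = 9.566×10^-2 T.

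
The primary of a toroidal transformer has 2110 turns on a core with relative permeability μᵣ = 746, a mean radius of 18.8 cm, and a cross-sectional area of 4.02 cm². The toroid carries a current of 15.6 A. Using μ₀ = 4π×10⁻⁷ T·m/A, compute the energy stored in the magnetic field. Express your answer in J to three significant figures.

L = μ₀μᵣN²A/(2πR) = (4π×10⁻⁷)(746)(2110)²(4.020×10^-4)/(2π×0.188) = 1.42 H.
U = ½LI² = ½(1.42)(15.6)² = 172.8 J.

U ≈ 173 J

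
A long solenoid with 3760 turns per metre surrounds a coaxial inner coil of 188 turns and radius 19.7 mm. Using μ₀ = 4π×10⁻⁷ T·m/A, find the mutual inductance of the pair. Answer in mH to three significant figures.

M ≈ 1.08 mH

The outer solenoid produces a uniform field B₁ = μ₀n₁I₁ across the inner coil,
so the flux linkage is N₂Φ = N₂B₁A₂ = μ₀n₁N₂A₂·I₁, giving M = μ₀n₁N₂A₂.
A₂ = πr² = π(1.970×10^-2 m)² = 1.219×10^-3 m².
M = (4π×10⁻⁷)(3760)(188)(1.219×10^-3) = 1.083×10^-3 H.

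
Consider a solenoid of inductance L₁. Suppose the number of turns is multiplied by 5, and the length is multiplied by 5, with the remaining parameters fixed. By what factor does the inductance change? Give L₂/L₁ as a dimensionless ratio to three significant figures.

L₂/L₁ = 5.00

For a solenoid, L ∝ μᵣN²A/ℓ.
L₂/L₁ = (5)^2 × (5)^-1 = 5.00.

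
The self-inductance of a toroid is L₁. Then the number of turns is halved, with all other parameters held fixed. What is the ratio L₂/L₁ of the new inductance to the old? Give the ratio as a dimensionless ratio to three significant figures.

For a toroid, L ∝ μᵣN²A/R.
L₂/L₁ = (0.5)^2 = 0.250.

L₂/L₁ = 0.250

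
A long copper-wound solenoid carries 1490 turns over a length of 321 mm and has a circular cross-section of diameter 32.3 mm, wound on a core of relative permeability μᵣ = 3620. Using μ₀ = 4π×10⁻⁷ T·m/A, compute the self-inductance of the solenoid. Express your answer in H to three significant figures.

A = π(d/2)² = π(1.615×10^-2 m)² = 8.194×10^-4 m².
For a long solenoid, L = μ₀μᵣN²A/ℓ.
L = (4π×10⁻⁷)(3620)(1490)²(8.194×10^-4)/(0.321 m) = 25.78 H.

L ≈ 25.8 H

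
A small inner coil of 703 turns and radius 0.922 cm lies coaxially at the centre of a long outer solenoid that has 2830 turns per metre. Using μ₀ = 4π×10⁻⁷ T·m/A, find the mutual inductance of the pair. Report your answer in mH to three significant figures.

The outer solenoid produces a uniform field B₁ = μ₀n₁I₁ across the inner coil,
so the flux linkage is N₂Φ = N₂B₁A₂ = μ₀n₁N₂A₂·I₁, giving M = μ₀n₁N₂A₂.
A₂ = πr² = π(9.220×10^-3 m)² = 2.671×10^-4 m².
M = (4π×10⁻⁷)(2830)(703)(2.671×10^-4) = 6.677×10^-4 H.

M ≈ 0.668 mH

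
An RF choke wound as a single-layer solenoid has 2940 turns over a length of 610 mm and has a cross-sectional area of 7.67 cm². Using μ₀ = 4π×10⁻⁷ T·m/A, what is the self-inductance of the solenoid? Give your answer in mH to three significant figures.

L ≈ 13.7 mH

A = 7.67 cm² = 7.670×10^-4 m².
For a long solenoid, L = μ₀N²A/ℓ.
L = (4π×10⁻⁷)(2940)²(7.670×10^-4)/(0.61 m) = 1.366×10^-2 H.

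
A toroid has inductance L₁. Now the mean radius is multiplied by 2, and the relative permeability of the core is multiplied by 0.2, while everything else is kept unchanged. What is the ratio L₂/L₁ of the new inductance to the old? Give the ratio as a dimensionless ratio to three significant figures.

L₂/L₁ = 0.100

For a toroid, L ∝ μᵣN²A/R.
L₂/L₁ = (2)^-1 × (0.2) = 0.100.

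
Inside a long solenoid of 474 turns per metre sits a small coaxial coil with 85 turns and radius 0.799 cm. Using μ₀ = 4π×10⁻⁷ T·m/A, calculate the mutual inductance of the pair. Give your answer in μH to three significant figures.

M ≈ 10.2 μH

The outer solenoid produces a uniform field B₁ = μ₀n₁I₁ across the inner coil,
so the flux linkage is N₂Φ = N₂B₁A₂ = μ₀n₁N₂A₂·I₁, giving M = μ₀n₁N₂A₂.
A₂ = πr² = π(7.990×10^-3 m)² = 2.006×10^-4 m².
M = (4π×10⁻⁷)(474)(85)(2.006×10^-4) = 1.015×10^-5 H.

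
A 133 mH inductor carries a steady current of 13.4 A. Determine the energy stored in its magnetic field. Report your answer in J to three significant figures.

Stored magnetic energy: U = ½LI².
U = ½(0.133 H)(13.4 A)² = 11.94 J.

U ≈ 11.9 J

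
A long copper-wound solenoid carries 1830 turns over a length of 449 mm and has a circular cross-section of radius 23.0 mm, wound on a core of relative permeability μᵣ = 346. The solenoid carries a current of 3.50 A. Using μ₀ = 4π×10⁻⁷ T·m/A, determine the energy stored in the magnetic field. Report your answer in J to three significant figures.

U ≈ 33.0 J

A = πr² = π(2.300×10^-2 m)² = 1.662×10^-3 m².
L = μ₀μᵣN²A/ℓ = (4π×10⁻⁷)(346)(1830)²(1.662×10^-3)/(0.449) = 5.389 H.
U = ½LI² = ½(5.389)(3.50)² = 33.01 J.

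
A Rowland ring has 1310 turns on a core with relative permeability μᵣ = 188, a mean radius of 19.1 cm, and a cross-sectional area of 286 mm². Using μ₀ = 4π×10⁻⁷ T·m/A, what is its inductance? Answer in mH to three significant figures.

L ≈ 96.6 mH

For a thin toroid, L = μ₀μᵣN²A/(2πR).
L = (4π×10⁻⁷)(188)(1310)²(2.860×10^-4) / (2π×0.191 m) = 9.662×10^-2 H.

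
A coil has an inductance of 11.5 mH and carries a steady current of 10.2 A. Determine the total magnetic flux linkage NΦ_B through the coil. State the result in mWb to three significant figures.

From L = NΦ_B/I, the flux linkage is NΦ_B = LI.
NΦ_B = (1.150×10^-2 H)(10.2 A) = 0.1173 Wb.

NΦ_B ≈ 117 mWb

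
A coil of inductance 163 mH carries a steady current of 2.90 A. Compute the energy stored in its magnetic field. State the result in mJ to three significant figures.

U ≈ 685 mJ

Stored magnetic energy: U = ½LI².
U = ½(0.163 H)(2.90 A)² = 0.6854 J.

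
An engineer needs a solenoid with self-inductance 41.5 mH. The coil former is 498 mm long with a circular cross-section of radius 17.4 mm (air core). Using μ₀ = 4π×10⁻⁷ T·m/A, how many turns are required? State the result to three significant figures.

N ≈ 4160 turns

A = πr² = π(1.740×10^-2 m)² = 9.511×10^-4 m².
From L = μ₀N²A/ℓ, N = √(Lℓ / (μ₀A)).
N = √[(4.150×10^-2)(0.498) / ((4π×10⁻⁷)×9.511×10^-4)] = √(1.729×10^7) ≈ 4158.2.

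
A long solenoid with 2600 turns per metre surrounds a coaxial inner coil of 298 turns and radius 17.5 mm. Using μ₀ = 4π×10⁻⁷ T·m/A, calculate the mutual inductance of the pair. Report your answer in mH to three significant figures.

M ≈ 0.937 mH

The outer solenoid produces a uniform field B₁ = μ₀n₁I₁ across the inner coil,
so the flux linkage is N₂Φ = N₂B₁A₂ = μ₀n₁N₂A₂·I₁, giving M = μ₀n₁N₂A₂.
A₂ = πr² = π(1.750×10^-2 m)² = 9.621×10^-4 m².
M = (4π×10⁻⁷)(2600)(298)(9.621×10^-4) = 9.368×10^-4 H.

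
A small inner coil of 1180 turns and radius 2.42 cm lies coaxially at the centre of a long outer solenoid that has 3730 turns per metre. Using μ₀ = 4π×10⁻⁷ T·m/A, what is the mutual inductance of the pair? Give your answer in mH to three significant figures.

M ≈ 10.2 mH

The outer solenoid produces a uniform field B₁ = μ₀n₁I₁ across the inner coil,
so the flux linkage is N₂Φ = N₂B₁A₂ = μ₀n₁N₂A₂·I₁, giving M = μ₀n₁N₂A₂.
A₂ = πr² = π(2.420×10^-2 m)² = 1.840×10^-3 m².
M = (4π×10⁻⁷)(3730)(1180)(1.840×10^-3) = 1.018×10^-2 H.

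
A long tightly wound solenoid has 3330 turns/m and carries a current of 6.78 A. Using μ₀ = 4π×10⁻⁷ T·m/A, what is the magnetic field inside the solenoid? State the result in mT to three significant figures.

B ≈ 28.4 mT

Inside a long solenoid, B = μ₀nI.
B = (4π×10⁻⁷)(3.330×10^3 m⁻¹)(6.78 A) = 2.837×10^-2 T.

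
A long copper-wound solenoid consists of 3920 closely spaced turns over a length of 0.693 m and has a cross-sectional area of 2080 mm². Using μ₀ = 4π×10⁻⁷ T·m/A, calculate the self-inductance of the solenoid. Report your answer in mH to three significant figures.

A = 2080 mm² = 2.080×10^-3 m².
For a long solenoid, L = μ₀N²A/ℓ.
L = (4π×10⁻⁷)(3920)²(2.080×10^-3)/(0.693 m) = 5.796×10^-2 H.

L ≈ 58.0 mH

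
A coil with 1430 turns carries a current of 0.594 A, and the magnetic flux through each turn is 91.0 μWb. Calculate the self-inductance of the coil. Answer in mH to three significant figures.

Self-inductance is defined by L = NΦ_B/I (flux linkage over current).
L = (1430)(9.100×10^-5 Wb)/(0.594 A) = 0.2191 H.

L ≈ 219 mH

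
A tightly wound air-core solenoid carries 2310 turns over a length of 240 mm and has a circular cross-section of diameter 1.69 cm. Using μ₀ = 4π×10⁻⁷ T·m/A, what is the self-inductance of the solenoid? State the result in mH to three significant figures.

A = π(d/2)² = π(8.450×10^-3 m)² = 2.243×10^-4 m².
For a long solenoid, L = μ₀N²A/ℓ.
L = (4π×10⁻⁷)(2310)²(2.243×10^-4)/(0.24 m) = 6.267×10^-3 H.

L ≈ 6.27 mH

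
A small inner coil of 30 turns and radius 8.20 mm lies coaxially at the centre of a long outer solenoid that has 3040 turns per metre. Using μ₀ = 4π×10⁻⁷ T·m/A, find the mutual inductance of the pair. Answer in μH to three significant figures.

The outer solenoid produces a uniform field B₁ = μ₀n₁I₁ across the inner coil,
so the flux linkage is N₂Φ = N₂B₁A₂ = μ₀n₁N₂A₂·I₁, giving M = μ₀n₁N₂A₂.
A₂ = πr² = π(8.200×10^-3 m)² = 2.112×10^-4 m².
M = (4π×10⁻⁷)(3040)(30)(2.112×10^-4) = 2.421×10^-5 H.

M ≈ 24.2 μH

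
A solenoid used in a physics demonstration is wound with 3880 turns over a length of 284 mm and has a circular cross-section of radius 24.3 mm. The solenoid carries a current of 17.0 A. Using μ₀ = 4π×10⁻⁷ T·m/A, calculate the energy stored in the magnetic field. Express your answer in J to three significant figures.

A = πr² = π(2.430×10^-2 m)² = 1.855×10^-3 m².
L = μ₀N²A/ℓ = (4π×10⁻⁷)(3880)²(1.855×10^-3)/(0.284) = 0.1236 H.
U = ½LI² = ½(0.1236)(17.0)² = 17.86 J.

U ≈ 17.9 J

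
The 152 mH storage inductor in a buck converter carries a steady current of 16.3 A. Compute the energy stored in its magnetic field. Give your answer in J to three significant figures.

U ≈ 20.2 J

Stored magnetic energy: U = ½LI².
U = ½(0.152 H)(16.3 A)² = 20.19 J.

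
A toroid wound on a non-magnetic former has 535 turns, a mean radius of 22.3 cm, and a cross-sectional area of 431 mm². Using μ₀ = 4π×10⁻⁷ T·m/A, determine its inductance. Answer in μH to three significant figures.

For a thin toroid, L = μ₀N²A/(2πR).
L = (4π×10⁻⁷)(535)²(4.310×10^-4) / (2π×0.223 m) = 1.106×10^-4 H.

L ≈ 111 μH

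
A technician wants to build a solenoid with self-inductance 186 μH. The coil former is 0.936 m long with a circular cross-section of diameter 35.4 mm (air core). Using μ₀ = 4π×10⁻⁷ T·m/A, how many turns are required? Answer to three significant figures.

A = π(d/2)² = π(1.770×10^-2 m)² = 9.842×10^-4 m².
From L = μ₀N²A/ℓ, N = √(Lℓ / (μ₀A)).
N = √[(1.860×10^-4)(0.936) / ((4π×10⁻⁷)×9.842×10^-4)] = √(1.408×10^5) ≈ 375.2.

N ≈ 375 turns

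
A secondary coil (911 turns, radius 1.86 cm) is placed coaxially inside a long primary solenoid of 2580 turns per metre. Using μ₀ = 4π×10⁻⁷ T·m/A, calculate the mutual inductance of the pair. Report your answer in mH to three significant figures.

The outer solenoid produces a uniform field B₁ = μ₀n₁I₁ across the inner coil,
so the flux linkage is N₂Φ = N₂B₁A₂ = μ₀n₁N₂A₂·I₁, giving M = μ₀n₁N₂A₂.
A₂ = πr² = π(1.860×10^-2 m)² = 1.087×10^-3 m².
M = (4π×10⁻⁷)(2580)(911)(1.087×10^-3) = 3.210×10^-3 H.

M ≈ 3.21 mH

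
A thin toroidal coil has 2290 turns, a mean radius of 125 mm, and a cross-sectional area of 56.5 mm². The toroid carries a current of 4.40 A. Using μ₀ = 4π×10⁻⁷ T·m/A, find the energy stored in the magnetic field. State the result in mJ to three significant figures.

U ≈ 4.59 mJ

L = μ₀N²A/(2πR) = (4π×10⁻⁷)(2290)²(5.650×10^-5)/(2π×0.125) = 4.741×10^-4 H.
U = ½LI² = ½(4.741×10^-4)(4.40)² = 4.589×10^-3 J.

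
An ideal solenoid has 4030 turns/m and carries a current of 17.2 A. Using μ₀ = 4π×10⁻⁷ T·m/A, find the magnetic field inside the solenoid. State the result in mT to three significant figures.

Inside a long solenoid, B = μ₀nI.
B = (4π×10⁻⁷)(4.030×10^3 m⁻¹)(17.2 A) = 8.711×10^-2 T.

B ≈ 87.1 mT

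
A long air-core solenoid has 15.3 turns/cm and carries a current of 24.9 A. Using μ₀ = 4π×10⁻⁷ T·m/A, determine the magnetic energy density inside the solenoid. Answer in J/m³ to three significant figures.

u ≈ 912 J/m³

B = μ₀nI = (4π×10⁻⁷)(1.530×10^3)(24.9) = 4.787×10^-2 T.
u = B²/(2μ₀) = (4.787×10^-2)²/(2×4π×10⁻⁷) = 911.9 J/m³.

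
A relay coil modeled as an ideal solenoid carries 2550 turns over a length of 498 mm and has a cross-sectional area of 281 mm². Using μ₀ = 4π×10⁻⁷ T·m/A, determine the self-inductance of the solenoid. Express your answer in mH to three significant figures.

L ≈ 4.61 mH

A = 281 mm² = 2.810×10^-4 m².
For a long solenoid, L = μ₀N²A/ℓ.
L = (4π×10⁻⁷)(2550)²(2.810×10^-4)/(0.498 m) = 4.611×10^-3 H.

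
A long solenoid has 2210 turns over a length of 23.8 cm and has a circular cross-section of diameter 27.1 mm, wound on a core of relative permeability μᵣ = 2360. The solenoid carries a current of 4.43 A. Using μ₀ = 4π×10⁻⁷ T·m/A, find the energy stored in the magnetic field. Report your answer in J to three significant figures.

U ≈ 344 J

A = π(d/2)² = π(1.355×10^-2 m)² = 5.768×10^-4 m².
L = μ₀μᵣN²A/ℓ = (4π×10⁻⁷)(2360)(2210)²(5.768×10^-4)/(0.238) = 35.1 H.
U = ½LI² = ½(35.1)(4.43)² = 344.46 J.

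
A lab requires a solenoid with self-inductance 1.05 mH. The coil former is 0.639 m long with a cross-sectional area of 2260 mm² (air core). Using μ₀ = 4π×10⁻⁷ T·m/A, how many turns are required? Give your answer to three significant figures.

N ≈ 486 turns

A = 2260 mm² = 2.260×10^-3 m².
From L = μ₀N²A/ℓ, N = √(Lℓ / (μ₀A)).
N = √[(1.050×10^-3)(0.639) / ((4π×10⁻⁷)×2.260×10^-3)] = √(2.363×10^5) ≈ 486.1.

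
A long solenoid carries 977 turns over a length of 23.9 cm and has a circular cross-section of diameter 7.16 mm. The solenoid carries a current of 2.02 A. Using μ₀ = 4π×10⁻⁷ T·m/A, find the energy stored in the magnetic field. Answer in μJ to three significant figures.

A = π(d/2)² = π(3.580×10^-3 m)² = 4.026×10^-5 m².
L = μ₀N²A/ℓ = (4π×10⁻⁷)(977)²(4.026×10^-5)/(0.239) = 2.021×10^-4 H.
U = ½LI² = ½(2.021×10^-4)(2.02)² = 4.123×10^-4 J.

U ≈ 412 μJ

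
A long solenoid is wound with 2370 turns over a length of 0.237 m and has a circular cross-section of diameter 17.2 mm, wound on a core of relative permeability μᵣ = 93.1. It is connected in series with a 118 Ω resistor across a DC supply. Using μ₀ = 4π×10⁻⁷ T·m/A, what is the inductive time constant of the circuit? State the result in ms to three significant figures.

A = π(d/2)² = π(8.600×10^-3 m)² = 2.324×10^-4 m².
L = μ₀μᵣN²A/ℓ = (4π×10⁻⁷)(93.1)(2370)²(2.324×10^-4)/(0.237) = 0.6443 H.
τ = L/R = (0.6443)/(118) = 5.460×10^-3 s.

τ ≈ 5.46 ms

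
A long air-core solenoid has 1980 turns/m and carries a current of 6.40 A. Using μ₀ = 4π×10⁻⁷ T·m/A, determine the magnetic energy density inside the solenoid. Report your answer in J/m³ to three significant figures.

u ≈ 101 J/m³

B = μ₀nI = (4π×10⁻⁷)(1.980×10^3)(6.40) = 1.592×10^-2 T.
u = B²/(2μ₀) = (1.592×10^-2)²/(2×4π×10⁻⁷) = 100.9 J/m³.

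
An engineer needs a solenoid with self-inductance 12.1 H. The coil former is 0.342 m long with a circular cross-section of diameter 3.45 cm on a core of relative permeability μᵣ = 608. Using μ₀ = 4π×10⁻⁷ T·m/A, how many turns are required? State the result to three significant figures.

A = π(d/2)² = π(1.725×10^-2 m)² = 9.348×10^-4 m².
From L = μ₀μᵣN²A/ℓ, N = √(Lℓ / (μ₀μᵣA)).
N = √[(12.1)(0.342) / ((4π×10⁻⁷)(608)×9.348×10^-4)] = √(5.794×10^6) ≈ 2407.0.

N ≈ 2410 turns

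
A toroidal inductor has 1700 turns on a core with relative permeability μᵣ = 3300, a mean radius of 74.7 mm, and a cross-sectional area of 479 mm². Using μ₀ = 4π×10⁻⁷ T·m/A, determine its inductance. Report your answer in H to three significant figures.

For a thin toroid, L = μ₀μᵣN²A/(2πR).
L = (4π×10⁻⁷)(3300)(1700)²(4.790×10^-4) / (2π×7.470×10^-2 m) = 12.23 H.

L ≈ 12.2 H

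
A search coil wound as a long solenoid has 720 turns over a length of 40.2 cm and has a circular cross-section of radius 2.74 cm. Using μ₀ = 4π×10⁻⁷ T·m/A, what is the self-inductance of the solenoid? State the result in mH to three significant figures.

L ≈ 3.82 mH

A = πr² = π(2.740×10^-2 m)² = 2.359×10^-3 m².
For a long solenoid, L = μ₀N²A/ℓ.
L = (4π×10⁻⁷)(720)²(2.359×10^-3)/(0.402 m) = 3.822×10^-3 H.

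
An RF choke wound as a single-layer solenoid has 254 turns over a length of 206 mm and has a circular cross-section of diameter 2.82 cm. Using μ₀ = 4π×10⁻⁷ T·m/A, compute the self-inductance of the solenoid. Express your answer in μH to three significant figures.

A = π(d/2)² = π(1.410×10^-2 m)² = 6.246×10^-4 m².
For a long solenoid, L = μ₀N²A/ℓ.
L = (4π×10⁻⁷)(254)²(6.246×10^-4)/(0.206 m) = 2.458×10^-4 H.

L ≈ 246 μH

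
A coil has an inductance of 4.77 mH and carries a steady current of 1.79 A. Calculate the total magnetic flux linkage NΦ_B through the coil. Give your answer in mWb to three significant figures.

NΦ_B ≈ 8.54 mWb

From L = NΦ_B/I, the flux linkage is NΦ_B = LI.
NΦ_B = (4.770×10^-3 H)(1.79 A) = 8.538×10^-3 Wb.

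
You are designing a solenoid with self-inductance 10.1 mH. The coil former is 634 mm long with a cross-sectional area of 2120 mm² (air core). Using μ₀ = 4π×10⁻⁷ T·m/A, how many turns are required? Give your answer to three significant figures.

A = 2120 mm² = 2.120×10^-3 m².
From L = μ₀N²A/ℓ, N = √(Lℓ / (μ₀A)).
N = √[(1.010×10^-2)(0.634) / ((4π×10⁻⁷)×2.120×10^-3)] = √(2.404×10^6) ≈ 1550.4.

N ≈ 1550 turns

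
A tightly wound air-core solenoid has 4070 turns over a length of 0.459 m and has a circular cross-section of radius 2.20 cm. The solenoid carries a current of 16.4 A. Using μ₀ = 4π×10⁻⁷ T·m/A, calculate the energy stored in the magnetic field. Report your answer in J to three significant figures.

A = πr² = π(2.200×10^-2 m)² = 1.521×10^-3 m².
L = μ₀N²A/ℓ = (4π×10⁻⁷)(4070)²(1.521×10^-3)/(0.459) = 6.896×10^-2 H.
U = ½LI² = ½(6.896×10^-2)(16.4)² = 9.273 J.

U ≈ 9.27 J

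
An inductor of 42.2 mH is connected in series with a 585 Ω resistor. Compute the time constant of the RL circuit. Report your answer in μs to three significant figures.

τ = L/R = (4.220×10^-2 H)/(585 Ω) = 7.214×10^-5 s.

τ ≈ 72.1 μs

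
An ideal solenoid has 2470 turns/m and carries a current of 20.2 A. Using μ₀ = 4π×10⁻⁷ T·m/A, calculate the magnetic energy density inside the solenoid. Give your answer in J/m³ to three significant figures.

B = μ₀nI = (4π×10⁻⁷)(2.470×10^3)(20.2) = 6.270×10^-2 T.
u = B²/(2μ₀) = (6.270×10^-2)²/(2×4π×10⁻⁷) = 1.564×10^3 J/m³.

u ≈ 1560 J/m³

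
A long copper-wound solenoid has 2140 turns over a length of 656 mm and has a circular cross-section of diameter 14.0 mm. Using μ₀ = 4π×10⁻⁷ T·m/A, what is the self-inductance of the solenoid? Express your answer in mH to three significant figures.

L ≈ 1.35 mH

A = π(d/2)² = π(7.000×10^-3 m)² = 1.539×10^-4 m².
For a long solenoid, L = μ₀N²A/ℓ.
L = (4π×10⁻⁷)(2140)²(1.539×10^-4)/(0.656 m) = 1.350×10^-3 H.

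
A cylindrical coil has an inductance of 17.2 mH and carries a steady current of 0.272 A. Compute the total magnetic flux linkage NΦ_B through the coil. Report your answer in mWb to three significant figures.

NΦ_B ≈ 4.68 mWb

From L = NΦ_B/I, the flux linkage is NΦ_B = LI.
NΦ_B = (1.720×10^-2 H)(0.272 A) = 4.678×10^-3 Wb.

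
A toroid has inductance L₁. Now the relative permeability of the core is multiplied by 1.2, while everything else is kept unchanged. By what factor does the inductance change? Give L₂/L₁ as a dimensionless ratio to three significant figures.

L₂/L₁ = 1.20

For a toroid, L ∝ μᵣN²A/R.
L₂/L₁ = (1.2) = 1.20.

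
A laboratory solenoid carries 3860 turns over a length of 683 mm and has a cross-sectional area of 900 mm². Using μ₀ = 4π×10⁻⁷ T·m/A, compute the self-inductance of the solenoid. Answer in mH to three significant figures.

L ≈ 24.7 mH

A = 900 mm² = 9.000×10^-4 m².
For a long solenoid, L = μ₀N²A/ℓ.
L = (4π×10⁻⁷)(3860)²(9.000×10^-4)/(0.683 m) = 2.467×10^-2 H.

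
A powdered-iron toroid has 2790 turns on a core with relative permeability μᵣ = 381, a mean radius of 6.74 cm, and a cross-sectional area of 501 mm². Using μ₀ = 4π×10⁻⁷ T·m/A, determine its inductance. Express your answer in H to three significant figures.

L ≈ 4.41 H

For a thin toroid, L = μ₀μᵣN²A/(2πR).
L = (4π×10⁻⁷)(381)(2790)²(5.010×10^-4) / (2π×6.740×10^-2 m) = 4.409 H.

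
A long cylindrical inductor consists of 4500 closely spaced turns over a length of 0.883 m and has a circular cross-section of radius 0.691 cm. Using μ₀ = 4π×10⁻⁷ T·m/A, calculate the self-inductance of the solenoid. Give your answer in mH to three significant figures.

L ≈ 4.32 mH

A = πr² = π(6.910×10^-3 m)² = 1.500×10^-4 m².
For a long solenoid, L = μ₀N²A/ℓ.
L = (4π×10⁻⁷)(4500)²(1.500×10^-4)/(0.883 m) = 4.323×10^-3 H.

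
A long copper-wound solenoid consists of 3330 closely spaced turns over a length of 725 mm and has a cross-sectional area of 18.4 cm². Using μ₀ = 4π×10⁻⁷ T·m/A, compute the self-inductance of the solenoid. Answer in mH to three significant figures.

A = 18.4 cm² = 1.840×10^-3 m².
For a long solenoid, L = μ₀N²A/ℓ.
L = (4π×10⁻⁷)(3330)²(1.840×10^-3)/(0.725 m) = 3.537×10^-2 H.

L ≈ 35.4 mH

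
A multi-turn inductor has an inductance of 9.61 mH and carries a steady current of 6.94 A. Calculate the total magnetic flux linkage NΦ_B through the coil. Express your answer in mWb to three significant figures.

NΦ_B ≈ 66.7 mWb

From L = NΦ_B/I, the flux linkage is NΦ_B = LI.
NΦ_B = (9.610×10^-3 H)(6.94 A) = 6.669×10^-2 Wb.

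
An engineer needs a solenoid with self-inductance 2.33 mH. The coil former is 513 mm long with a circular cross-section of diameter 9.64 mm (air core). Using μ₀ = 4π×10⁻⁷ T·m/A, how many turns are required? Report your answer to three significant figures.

N ≈ 3610 turns

A = π(d/2)² = π(4.820×10^-3 m)² = 7.299×10^-5 m².
From L = μ₀N²A/ℓ, N = √(Lℓ / (μ₀A)).
N = √[(2.330×10^-3)(0.513) / ((4π×10⁻⁷)×7.299×10^-5)] = √(1.303×10^7) ≈ 3610.0.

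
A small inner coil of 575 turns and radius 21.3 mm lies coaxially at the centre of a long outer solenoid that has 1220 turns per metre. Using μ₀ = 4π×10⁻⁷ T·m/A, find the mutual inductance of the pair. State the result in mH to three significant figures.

M ≈ 1.26 mH

The outer solenoid produces a uniform field B₁ = μ₀n₁I₁ across the inner coil,
so the flux linkage is N₂Φ = N₂B₁A₂ = μ₀n₁N₂A₂·I₁, giving M = μ₀n₁N₂A₂.
A₂ = πr² = π(2.130×10^-2 m)² = 1.425×10^-3 m².
M = (4π×10⁻⁷)(1220)(575)(1.425×10^-3) = 1.256×10^-3 H.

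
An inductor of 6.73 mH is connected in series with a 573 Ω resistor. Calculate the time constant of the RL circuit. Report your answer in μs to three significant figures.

τ = L/R = (6.730×10^-3 H)/(573 Ω) = 1.1745×10^-5 s.

τ ≈ 11.7 μs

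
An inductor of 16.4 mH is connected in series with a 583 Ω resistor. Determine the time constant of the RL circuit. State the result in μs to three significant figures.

τ ≈ 28.1 μs

τ = L/R = (1.640×10^-2 H)/(583 Ω) = 2.813×10^-5 s.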